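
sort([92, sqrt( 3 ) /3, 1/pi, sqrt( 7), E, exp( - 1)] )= [1/pi, exp (-1), sqrt(3)/3,  sqrt( 7), E,92 ] 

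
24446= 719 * 34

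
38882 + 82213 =121095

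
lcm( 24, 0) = 0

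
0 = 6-6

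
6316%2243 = 1830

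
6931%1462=1083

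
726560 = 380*1912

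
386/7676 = 193/3838 = 0.05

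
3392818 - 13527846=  - 10135028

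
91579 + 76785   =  168364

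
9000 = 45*200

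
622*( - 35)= -21770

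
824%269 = 17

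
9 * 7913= 71217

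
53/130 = 53/130 = 0.41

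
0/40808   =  0 = 0.00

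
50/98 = 25/49 = 0.51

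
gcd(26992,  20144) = 16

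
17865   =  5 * 3573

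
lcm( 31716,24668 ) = 222012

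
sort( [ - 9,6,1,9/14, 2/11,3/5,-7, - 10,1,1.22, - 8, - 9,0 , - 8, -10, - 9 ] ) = [  -  10,  -  10, - 9, - 9,  -  9, - 8, - 8, - 7,  0,2/11, 3/5,9/14, 1,1,1.22,  6 ]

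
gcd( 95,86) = 1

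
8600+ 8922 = 17522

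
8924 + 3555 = 12479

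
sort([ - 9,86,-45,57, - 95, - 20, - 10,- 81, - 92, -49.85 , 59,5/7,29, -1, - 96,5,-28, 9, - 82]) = [ - 96, - 95, - 92, -82, - 81, - 49.85, - 45, - 28, - 20, - 10, - 9, - 1, 5/7,5,9, 29 , 57,59,86]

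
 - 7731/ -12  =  644 + 1/4 = 644.25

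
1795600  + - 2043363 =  - 247763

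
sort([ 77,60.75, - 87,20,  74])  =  [ - 87, 20, 60.75,74,77]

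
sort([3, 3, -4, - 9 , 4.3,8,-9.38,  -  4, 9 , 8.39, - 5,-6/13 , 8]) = [ - 9.38, - 9,-5, - 4, - 4,-6/13,  3, 3 , 4.3, 8, 8, 8.39 , 9 ]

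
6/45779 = 6/45779 = 0.00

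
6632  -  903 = 5729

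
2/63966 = 1/31983 = 0.00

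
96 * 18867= 1811232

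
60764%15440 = 14444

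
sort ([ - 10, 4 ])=[ - 10,4]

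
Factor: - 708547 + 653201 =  - 2^1*27673^1 = - 55346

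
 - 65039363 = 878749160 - 943788523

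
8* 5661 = 45288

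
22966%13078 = 9888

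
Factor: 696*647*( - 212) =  - 95466144 = - 2^5*3^1*29^1*53^1*647^1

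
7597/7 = 7597/7  =  1085.29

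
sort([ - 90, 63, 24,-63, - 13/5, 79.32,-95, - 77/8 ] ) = [-95 , - 90, - 63, - 77/8, - 13/5, 24,63, 79.32 ]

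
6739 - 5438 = 1301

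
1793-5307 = - 3514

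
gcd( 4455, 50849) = 1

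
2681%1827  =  854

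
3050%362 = 154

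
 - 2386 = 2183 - 4569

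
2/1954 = 1/977 = 0.00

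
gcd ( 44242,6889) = 1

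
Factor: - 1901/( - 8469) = 3^(-2)*941^ ( - 1)*1901^1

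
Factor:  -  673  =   - 673^1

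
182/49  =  26/7  =  3.71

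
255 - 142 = 113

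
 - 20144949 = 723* (-27863)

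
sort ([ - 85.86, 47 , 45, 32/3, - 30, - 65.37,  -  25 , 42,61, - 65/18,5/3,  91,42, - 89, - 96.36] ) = [-96.36,-89,-85.86,-65.37,-30, - 25,-65/18,5/3,32/3,42,  42 , 45,47,61,91] 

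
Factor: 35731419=3^1*19^2*32993^1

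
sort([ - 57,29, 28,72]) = [-57,28, 29, 72 ] 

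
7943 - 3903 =4040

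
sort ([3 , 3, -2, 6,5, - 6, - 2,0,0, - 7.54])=[  -  7.54,-6, - 2,-2,0, 0,  3, 3, 5,6]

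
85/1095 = 17/219 = 0.08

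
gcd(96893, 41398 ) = 1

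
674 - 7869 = -7195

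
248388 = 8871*28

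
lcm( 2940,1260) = 8820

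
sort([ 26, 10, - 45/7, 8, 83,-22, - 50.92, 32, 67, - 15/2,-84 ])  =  [ - 84, - 50.92, - 22,- 15/2,-45/7, 8, 10, 26,  32,67,83] 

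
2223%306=81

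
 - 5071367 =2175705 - 7247072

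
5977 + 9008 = 14985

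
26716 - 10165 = 16551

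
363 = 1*363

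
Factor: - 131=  - 131^1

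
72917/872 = 83 + 541/872 =83.62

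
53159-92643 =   -  39484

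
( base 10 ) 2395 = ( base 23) 4c3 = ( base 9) 3251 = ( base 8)4533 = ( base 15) a9a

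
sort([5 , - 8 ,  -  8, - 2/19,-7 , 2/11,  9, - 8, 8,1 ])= [-8,- 8, - 8, - 7, - 2/19,  2/11, 1, 5, 8, 9 ]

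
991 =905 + 86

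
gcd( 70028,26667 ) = 1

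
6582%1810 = 1152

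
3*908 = 2724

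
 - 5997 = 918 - 6915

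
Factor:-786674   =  - 2^1*7^1*83^1*677^1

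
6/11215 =6/11215=0.00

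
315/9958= 315/9958  =  0.03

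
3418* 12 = 41016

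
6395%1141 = 690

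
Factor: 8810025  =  3^1*5^2 * 7^1 * 97^1 * 173^1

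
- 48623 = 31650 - 80273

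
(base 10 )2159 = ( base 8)4157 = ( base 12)12bb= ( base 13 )ca1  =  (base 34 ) 1th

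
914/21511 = 914/21511 = 0.04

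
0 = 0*(  -  9700)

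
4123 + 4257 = 8380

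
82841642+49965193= 132806835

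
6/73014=1/12169 =0.00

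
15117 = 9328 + 5789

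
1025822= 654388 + 371434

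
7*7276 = 50932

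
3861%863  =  409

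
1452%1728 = 1452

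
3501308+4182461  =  7683769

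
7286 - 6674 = 612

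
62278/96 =31139/48 =648.73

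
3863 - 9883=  - 6020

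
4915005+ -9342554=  - 4427549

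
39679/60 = 661 + 19/60 = 661.32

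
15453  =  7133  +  8320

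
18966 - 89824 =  - 70858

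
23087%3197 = 708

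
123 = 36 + 87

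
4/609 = 4/609 =0.01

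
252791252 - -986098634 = 1238889886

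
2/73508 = 1/36754 = 0.00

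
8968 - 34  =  8934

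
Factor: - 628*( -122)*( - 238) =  - 2^4*7^1*17^1 * 61^1*157^1 = -18234608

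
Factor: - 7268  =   - 2^2*23^1*79^1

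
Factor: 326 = 2^1*163^1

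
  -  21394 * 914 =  - 19554116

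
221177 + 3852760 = 4073937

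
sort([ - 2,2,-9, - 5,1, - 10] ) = [ - 10, - 9, - 5, - 2,1, 2]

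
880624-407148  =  473476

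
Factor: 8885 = 5^1 * 1777^1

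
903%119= 70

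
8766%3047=2672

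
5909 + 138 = 6047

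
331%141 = 49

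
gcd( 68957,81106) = 1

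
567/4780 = 567/4780 = 0.12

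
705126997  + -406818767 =298308230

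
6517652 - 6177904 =339748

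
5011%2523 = 2488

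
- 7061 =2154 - 9215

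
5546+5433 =10979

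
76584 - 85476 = -8892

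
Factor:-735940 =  - 2^2*5^1 * 31^1*1187^1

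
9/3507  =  3/1169 = 0.00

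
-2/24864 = -1+12431/12432 = - 0.00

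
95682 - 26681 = 69001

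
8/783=8/783 = 0.01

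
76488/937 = 81+591/937 = 81.63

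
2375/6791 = 2375/6791 = 0.35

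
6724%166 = 84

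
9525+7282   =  16807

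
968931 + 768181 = 1737112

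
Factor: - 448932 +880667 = 5^1*79^1  *1093^1 = 431735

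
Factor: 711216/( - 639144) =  - 2^1*3^( - 1) * 269^( - 1 )*449^1 = -898/807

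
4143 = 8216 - 4073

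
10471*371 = 3884741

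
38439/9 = 4271 = 4271.00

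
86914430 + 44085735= 131000165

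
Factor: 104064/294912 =2^ ( - 8 )*3^( - 1 )*271^1= 271/768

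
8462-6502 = 1960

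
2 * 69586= 139172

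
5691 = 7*813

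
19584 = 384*51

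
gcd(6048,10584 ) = 1512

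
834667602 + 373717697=1208385299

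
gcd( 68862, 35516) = 2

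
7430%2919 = 1592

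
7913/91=86 + 87/91 = 86.96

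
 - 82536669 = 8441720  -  90978389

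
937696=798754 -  - 138942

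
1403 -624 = 779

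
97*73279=7108063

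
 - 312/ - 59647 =312/59647 = 0.01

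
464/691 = 464/691 = 0.67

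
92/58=46/29=1.59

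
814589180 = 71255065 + 743334115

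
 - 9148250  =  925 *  ( - 9890) 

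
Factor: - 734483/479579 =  - 899/587=- 29^1*31^1  *587^( - 1 ) 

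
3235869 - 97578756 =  - 94342887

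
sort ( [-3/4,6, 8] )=[ - 3/4, 6,  8 ]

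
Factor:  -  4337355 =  - 3^1*5^1*11^1*97^1 * 271^1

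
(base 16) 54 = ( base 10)84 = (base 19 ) 48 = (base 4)1110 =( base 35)2e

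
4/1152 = 1/288  =  0.00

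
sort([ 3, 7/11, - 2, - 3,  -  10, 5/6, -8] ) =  [ - 10, - 8,-3, - 2 , 7/11, 5/6,3]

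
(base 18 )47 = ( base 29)2l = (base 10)79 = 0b1001111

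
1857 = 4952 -3095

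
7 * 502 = 3514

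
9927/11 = 9927/11 = 902.45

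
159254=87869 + 71385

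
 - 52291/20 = - 2615 + 9/20 = - 2614.55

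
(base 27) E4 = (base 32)BU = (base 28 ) DI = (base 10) 382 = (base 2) 101111110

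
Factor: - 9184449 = -3^1*109^1*28087^1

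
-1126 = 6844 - 7970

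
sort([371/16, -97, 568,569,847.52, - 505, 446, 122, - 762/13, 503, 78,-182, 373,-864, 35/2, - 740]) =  [- 864, - 740,-505 , - 182, - 97,-762/13, 35/2, 371/16,78, 122,373,446,503, 568, 569, 847.52]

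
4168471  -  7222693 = -3054222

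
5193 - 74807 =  - 69614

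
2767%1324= 119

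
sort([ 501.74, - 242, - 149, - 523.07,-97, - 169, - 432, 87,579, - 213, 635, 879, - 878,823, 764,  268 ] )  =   [ - 878,- 523.07, - 432,-242, - 213,-169, - 149, - 97, 87,268, 501.74,579, 635, 764, 823, 879] 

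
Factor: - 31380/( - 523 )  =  60= 2^2*3^1*5^1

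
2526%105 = 6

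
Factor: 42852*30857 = 1322284164 = 2^2*3^1*59^1 * 523^1*3571^1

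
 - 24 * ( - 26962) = 647088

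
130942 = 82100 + 48842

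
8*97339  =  778712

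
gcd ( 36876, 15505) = 7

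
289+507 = 796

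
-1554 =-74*21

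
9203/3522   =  9203/3522 = 2.61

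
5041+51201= 56242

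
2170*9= 19530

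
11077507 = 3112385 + 7965122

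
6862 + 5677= 12539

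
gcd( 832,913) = 1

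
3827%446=259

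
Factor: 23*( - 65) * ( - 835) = 1248325 = 5^2*13^1*23^1*167^1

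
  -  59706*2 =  - 119412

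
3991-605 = 3386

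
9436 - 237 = 9199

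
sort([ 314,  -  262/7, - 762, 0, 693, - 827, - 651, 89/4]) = [ - 827 , - 762, - 651,- 262/7,0,89/4,  314,693]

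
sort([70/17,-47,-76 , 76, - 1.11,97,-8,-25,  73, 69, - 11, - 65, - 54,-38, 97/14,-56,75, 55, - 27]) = [ - 76,-65 ,-56, - 54,  -  47,-38, - 27,-25 ,-11, - 8,-1.11, 70/17,97/14,55, 69, 73,75,76  ,  97 ] 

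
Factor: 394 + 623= 1017 = 3^2*113^1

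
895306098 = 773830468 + 121475630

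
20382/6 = 3397=3397.00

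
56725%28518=28207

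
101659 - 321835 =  - 220176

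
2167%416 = 87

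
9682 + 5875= 15557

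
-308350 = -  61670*5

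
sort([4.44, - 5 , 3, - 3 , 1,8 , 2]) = [-5,  -  3,  1,2,  3 , 4.44,8 ] 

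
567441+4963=572404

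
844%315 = 214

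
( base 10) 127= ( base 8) 177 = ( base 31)43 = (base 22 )5H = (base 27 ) 4j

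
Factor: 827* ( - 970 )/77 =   -  802190/77 = - 2^1 * 5^1*7^(-1)*11^ ( - 1)*97^1*827^1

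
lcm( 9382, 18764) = 18764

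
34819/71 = 490 + 29/71 = 490.41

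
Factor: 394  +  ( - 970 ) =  - 2^6*3^2 = -576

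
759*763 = 579117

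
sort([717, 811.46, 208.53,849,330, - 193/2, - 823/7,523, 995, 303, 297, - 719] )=[- 719, - 823/7, - 193/2,  208.53,297 , 303,330, 523, 717,  811.46,849, 995] 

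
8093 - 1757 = 6336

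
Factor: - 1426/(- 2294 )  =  23^1*37^( - 1)=23/37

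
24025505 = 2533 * 9485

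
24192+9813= 34005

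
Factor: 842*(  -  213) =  - 179346 = -  2^1*3^1*71^1*421^1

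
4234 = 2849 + 1385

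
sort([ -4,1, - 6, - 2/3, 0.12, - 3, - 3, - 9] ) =[ - 9 ,- 6,  -  4,-3 ,-3, - 2/3,0.12,1 ]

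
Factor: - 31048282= -2^1*1231^1*12611^1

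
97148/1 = 97148 = 97148.00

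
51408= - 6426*( - 8)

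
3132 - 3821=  - 689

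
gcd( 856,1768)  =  8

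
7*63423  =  443961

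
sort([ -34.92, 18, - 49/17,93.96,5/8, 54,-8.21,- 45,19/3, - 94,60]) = [ - 94,-45,  -  34.92,- 8.21, - 49/17,  5/8,19/3,18,54 , 60,93.96]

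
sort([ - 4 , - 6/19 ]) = [  -  4,-6/19]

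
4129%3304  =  825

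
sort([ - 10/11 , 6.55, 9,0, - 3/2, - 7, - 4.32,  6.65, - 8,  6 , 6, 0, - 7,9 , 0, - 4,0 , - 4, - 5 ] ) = [ - 8, - 7,- 7, - 5, -4.32 , - 4, - 4, - 3/2, - 10/11,0, 0,0,0,  6, 6,6.55,6.65,9, 9]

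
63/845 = 63/845 = 0.07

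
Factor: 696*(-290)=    - 2^4 * 3^1*5^1 * 29^2  =  - 201840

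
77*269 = 20713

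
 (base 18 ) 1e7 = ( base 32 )i7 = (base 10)583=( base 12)407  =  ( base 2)1001000111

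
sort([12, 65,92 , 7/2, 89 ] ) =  [7/2,  12, 65,89, 92] 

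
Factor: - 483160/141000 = -3^( - 1 )*5^(-2)*257^1  =  -257/75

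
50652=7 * 7236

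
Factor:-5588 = - 2^2*11^1*127^1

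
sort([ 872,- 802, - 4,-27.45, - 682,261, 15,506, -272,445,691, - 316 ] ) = [ - 802, - 682, - 316,- 272 ,-27.45,-4, 15,261,445, 506,  691,872]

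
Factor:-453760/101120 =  - 709/158 = - 2^( - 1)*79^( - 1 )*709^1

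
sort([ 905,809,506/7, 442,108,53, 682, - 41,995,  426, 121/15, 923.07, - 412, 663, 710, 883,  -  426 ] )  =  [ - 426,-412,- 41, 121/15, 53, 506/7,108,  426, 442,  663,  682, 710, 809, 883, 905,923.07, 995 ] 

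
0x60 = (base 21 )4c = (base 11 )88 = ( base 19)51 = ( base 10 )96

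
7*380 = 2660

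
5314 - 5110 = 204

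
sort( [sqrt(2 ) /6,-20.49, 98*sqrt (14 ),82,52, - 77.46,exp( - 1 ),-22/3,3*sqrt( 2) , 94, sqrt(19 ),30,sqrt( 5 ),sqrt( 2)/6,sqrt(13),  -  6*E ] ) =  [ - 77.46, - 20.49, - 6*E,-22/3,sqrt( 2)/6,sqrt( 2 ) /6,exp( - 1 ),sqrt(5),  sqrt( 13),3*sqrt( 2 ), sqrt(19),  30, 52, 82, 94,98 * sqrt( 14 )]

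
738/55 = 738/55=13.42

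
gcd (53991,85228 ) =1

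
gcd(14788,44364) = 14788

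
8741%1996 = 757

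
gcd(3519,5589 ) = 207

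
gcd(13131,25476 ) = 3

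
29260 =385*76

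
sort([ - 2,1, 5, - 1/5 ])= [ - 2,  -  1/5,1,  5]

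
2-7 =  - 5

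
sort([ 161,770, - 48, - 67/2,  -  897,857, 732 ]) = [ - 897 ,  -  48, - 67/2,  161,732, 770 , 857]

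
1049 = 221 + 828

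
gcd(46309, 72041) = 1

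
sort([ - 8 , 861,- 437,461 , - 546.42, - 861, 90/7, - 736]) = [- 861, - 736, - 546.42,-437 ,  -  8,90/7,461,  861]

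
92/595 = 92/595 = 0.15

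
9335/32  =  291 + 23/32 = 291.72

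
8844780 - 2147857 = 6696923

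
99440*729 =72491760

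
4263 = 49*87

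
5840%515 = 175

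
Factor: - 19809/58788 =  -  2^( - 2)*23^( - 1)*31^1 = -31/92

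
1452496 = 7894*184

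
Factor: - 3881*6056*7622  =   - 179142426992 = - 2^4*37^1*103^1*757^1*3881^1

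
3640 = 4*910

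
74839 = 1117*67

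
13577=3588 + 9989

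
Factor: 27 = 3^3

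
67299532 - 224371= 67075161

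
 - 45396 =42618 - 88014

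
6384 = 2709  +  3675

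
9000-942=8058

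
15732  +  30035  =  45767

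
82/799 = 82/799 = 0.10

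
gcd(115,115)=115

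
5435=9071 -3636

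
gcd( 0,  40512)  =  40512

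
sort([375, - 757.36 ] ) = [ - 757.36,  375]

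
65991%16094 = 1615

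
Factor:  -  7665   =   - 3^1*5^1 * 7^1*73^1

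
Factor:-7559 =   -  7559^1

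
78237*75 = 5867775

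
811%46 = 29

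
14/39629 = 14/39629 = 0.00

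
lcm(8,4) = 8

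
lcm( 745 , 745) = 745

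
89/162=89/162 = 0.55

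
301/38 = 301/38 =7.92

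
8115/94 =8115/94 = 86.33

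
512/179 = 2 + 154/179 = 2.86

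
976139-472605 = 503534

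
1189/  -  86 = -14+15/86 = - 13.83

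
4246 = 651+3595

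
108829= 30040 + 78789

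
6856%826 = 248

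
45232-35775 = 9457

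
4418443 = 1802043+2616400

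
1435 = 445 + 990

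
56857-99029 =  - 42172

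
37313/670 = 37313/670   =  55.69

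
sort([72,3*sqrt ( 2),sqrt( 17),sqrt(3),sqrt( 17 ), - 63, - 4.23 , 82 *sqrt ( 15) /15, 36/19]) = [-63, - 4.23, sqrt( 3), 36/19, sqrt ( 17 ), sqrt( 17 ), 3*sqrt( 2 ),82*sqrt(15)/15,72]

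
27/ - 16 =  - 27/16 = - 1.69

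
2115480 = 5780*366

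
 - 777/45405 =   -  1+14876/15135 = -  0.02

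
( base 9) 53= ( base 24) 20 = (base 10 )48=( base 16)30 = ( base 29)1j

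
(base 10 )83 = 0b1010011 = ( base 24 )3B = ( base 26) 35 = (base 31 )2l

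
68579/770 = 89+7/110=89.06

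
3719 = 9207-5488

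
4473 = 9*497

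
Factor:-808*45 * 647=-2^3*3^2*5^1*101^1*647^1 =-  23524920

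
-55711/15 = -55711/15 = -3714.07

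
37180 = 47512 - 10332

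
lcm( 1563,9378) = 9378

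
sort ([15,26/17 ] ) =[26/17, 15 ] 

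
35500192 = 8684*4088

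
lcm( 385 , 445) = 34265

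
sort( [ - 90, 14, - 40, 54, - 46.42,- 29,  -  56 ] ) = [ - 90, - 56, - 46.42, - 40, - 29,14,54] 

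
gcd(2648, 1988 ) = 4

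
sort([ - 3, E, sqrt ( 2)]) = [ - 3, sqrt( 2 ),E]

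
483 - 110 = 373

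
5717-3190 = 2527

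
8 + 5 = 13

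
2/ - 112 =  - 1+55/56 = - 0.02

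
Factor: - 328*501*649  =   - 2^3*3^1*11^1*41^1*59^1*167^1 = - 106648872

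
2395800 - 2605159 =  - 209359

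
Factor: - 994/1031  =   - 2^1*7^1*71^1*1031^( - 1) 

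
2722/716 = 1361/358 = 3.80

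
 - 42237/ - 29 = 42237/29  =  1456.45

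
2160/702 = 3 + 1/13 = 3.08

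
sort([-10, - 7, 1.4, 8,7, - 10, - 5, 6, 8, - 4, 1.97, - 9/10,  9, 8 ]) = [ - 10, - 10, - 7, - 5, - 4, - 9/10,1.4, 1.97,6, 7, 8, 8, 8,9] 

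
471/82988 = 471/82988 = 0.01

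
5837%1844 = 305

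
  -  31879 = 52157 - 84036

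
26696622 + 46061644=72758266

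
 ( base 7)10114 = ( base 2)100110011101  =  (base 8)4635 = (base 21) 5C4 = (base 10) 2461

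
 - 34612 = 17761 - 52373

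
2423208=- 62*( - 39084)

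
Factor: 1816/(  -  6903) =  - 2^3*3^( -2)*13^( - 1 ) *59^( -1)*227^1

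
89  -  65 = 24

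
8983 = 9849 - 866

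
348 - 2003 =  - 1655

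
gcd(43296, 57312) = 96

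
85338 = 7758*11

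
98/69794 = 49/34897  =  0.00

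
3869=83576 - 79707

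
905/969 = 905/969=0.93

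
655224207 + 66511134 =721735341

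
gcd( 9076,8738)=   2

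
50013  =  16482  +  33531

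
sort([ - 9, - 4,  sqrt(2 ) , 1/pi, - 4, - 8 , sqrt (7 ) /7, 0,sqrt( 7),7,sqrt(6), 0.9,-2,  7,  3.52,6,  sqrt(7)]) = [ - 9,- 8,-4, - 4, - 2, 0 , 1/pi, sqrt(7)/7,  0.9, sqrt (2), sqrt ( 6 ),  sqrt( 7), sqrt(7), 3.52, 6 , 7,7]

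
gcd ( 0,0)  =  0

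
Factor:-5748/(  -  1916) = 3^1 = 3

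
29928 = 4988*6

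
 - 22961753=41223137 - 64184890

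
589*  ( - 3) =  - 1767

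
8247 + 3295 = 11542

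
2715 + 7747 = 10462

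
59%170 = 59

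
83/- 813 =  - 83/813 = -  0.10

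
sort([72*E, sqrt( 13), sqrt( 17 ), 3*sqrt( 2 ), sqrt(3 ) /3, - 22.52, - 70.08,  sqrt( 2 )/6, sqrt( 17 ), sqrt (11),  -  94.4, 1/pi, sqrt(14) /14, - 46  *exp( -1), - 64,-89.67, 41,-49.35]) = [  -  94.4,- 89.67, - 70.08, - 64,  -  49.35, -22.52, - 46*exp(  -  1 ), sqrt(2 ) /6, sqrt(14 ) /14, 1/pi, sqrt( 3 ) /3,  sqrt( 11), sqrt (13 ), sqrt( 17 ), sqrt( 17 ),3*sqrt( 2 ) , 41, 72*E ]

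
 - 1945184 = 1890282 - 3835466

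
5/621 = 5/621 = 0.01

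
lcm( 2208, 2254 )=108192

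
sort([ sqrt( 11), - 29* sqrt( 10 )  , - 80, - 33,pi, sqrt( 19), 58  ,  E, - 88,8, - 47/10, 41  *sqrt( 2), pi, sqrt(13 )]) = [-29  *sqrt( 10 ), - 88, - 80, - 33, - 47/10,  E, pi,pi,sqrt( 11),sqrt( 13),sqrt(19) , 8 , 41*sqrt( 2 ), 58 ]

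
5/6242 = 5/6242 = 0.00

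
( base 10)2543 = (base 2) 100111101111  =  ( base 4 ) 213233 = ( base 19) 70G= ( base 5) 40133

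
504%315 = 189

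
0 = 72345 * 0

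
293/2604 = 293/2604 = 0.11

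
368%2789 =368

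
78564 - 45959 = 32605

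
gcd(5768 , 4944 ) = 824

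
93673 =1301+92372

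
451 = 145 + 306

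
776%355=66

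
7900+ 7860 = 15760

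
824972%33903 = 11300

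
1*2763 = 2763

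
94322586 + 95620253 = 189942839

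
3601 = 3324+277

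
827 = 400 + 427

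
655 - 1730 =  - 1075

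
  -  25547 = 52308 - 77855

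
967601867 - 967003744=598123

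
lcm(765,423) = 35955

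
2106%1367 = 739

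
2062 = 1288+774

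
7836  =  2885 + 4951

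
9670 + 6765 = 16435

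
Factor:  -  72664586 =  - 2^1*293^1*124001^1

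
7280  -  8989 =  - 1709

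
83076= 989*84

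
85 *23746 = 2018410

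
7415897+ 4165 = 7420062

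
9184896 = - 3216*( - 2856 )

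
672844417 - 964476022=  - 291631605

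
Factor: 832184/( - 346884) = -986/411 = - 2^1*3^( - 1)*17^1*29^1*137^( - 1) 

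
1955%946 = 63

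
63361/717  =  63361/717 = 88.37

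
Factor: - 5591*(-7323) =40942893 =3^1*2441^1 * 5591^1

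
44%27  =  17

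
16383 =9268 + 7115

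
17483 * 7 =122381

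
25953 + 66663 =92616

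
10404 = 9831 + 573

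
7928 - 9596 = - 1668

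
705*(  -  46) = -32430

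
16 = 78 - 62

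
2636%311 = 148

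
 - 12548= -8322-4226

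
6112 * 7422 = 45363264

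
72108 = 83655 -11547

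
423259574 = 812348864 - 389089290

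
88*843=74184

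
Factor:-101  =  -101^1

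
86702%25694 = 9620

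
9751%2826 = 1273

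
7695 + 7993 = 15688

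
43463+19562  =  63025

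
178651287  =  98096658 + 80554629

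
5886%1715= 741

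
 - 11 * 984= - 10824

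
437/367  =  1 + 70/367 = 1.19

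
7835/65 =120 + 7/13 = 120.54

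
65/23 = 2 + 19/23 = 2.83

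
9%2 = 1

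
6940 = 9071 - 2131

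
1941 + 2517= 4458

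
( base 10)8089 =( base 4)1332121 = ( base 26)BP3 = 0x1f99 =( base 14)2D3B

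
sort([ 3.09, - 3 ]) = [-3, 3.09]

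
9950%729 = 473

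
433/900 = 433/900  =  0.48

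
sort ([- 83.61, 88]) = [-83.61 , 88]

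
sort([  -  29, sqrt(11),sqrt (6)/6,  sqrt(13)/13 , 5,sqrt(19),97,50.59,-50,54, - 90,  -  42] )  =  [ - 90  ,-50, - 42,- 29,sqrt ( 13)/13,sqrt(6 )/6,sqrt( 11 ),sqrt( 19 ),5,50.59,54,97 ] 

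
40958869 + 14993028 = 55951897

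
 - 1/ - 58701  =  1/58701 = 0.00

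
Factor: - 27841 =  - 11^1*2531^1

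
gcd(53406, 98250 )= 6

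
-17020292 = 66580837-83601129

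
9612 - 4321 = 5291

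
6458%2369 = 1720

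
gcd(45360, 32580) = 180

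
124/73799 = 124/73799=0.00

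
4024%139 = 132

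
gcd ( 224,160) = 32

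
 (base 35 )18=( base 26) 1H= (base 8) 53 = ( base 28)1F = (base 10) 43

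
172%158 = 14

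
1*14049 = 14049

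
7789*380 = 2959820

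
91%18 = 1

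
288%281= 7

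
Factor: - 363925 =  - 5^2*14557^1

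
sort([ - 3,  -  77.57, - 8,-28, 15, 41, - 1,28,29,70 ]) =[ - 77.57 , - 28  , - 8, - 3, - 1,15, 28, 29 , 41, 70 ]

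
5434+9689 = 15123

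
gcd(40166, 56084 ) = 14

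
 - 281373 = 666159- 947532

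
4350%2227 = 2123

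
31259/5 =6251  +  4/5 = 6251.80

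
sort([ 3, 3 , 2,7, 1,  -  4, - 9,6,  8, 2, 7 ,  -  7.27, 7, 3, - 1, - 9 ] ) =[ - 9,-9,-7.27, - 4, - 1,1,2, 2, 3, 3,3,6, 7, 7, 7, 8]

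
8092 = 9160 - 1068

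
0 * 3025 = 0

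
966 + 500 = 1466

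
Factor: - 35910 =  - 2^1*3^3 * 5^1*7^1 * 19^1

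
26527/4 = 26527/4 = 6631.75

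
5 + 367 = 372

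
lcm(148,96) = 3552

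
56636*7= 396452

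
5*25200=126000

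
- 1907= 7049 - 8956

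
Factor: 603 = 3^2*67^1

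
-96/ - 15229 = 96/15229 = 0.01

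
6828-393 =6435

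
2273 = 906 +1367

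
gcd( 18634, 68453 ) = 77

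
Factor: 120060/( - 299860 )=- 207/517=   - 3^2*11^(-1) * 23^1*47^(-1)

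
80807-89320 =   -  8513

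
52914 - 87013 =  - 34099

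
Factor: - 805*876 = - 2^2 * 3^1*5^1 * 7^1*23^1 * 73^1 = - 705180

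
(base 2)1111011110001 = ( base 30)8O1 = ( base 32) 7nh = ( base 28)A2P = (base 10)7921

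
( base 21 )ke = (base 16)1B2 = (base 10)434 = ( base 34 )CQ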